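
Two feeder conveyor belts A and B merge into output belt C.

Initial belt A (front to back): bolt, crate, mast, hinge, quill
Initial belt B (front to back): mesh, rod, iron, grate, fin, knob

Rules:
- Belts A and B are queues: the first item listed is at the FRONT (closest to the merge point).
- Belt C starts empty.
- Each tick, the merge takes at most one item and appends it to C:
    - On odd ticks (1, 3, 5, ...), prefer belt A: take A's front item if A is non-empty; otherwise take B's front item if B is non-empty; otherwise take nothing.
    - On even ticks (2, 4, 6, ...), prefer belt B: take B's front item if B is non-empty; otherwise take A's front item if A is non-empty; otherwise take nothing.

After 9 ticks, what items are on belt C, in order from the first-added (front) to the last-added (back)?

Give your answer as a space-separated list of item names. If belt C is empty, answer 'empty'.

Tick 1: prefer A, take bolt from A; A=[crate,mast,hinge,quill] B=[mesh,rod,iron,grate,fin,knob] C=[bolt]
Tick 2: prefer B, take mesh from B; A=[crate,mast,hinge,quill] B=[rod,iron,grate,fin,knob] C=[bolt,mesh]
Tick 3: prefer A, take crate from A; A=[mast,hinge,quill] B=[rod,iron,grate,fin,knob] C=[bolt,mesh,crate]
Tick 4: prefer B, take rod from B; A=[mast,hinge,quill] B=[iron,grate,fin,knob] C=[bolt,mesh,crate,rod]
Tick 5: prefer A, take mast from A; A=[hinge,quill] B=[iron,grate,fin,knob] C=[bolt,mesh,crate,rod,mast]
Tick 6: prefer B, take iron from B; A=[hinge,quill] B=[grate,fin,knob] C=[bolt,mesh,crate,rod,mast,iron]
Tick 7: prefer A, take hinge from A; A=[quill] B=[grate,fin,knob] C=[bolt,mesh,crate,rod,mast,iron,hinge]
Tick 8: prefer B, take grate from B; A=[quill] B=[fin,knob] C=[bolt,mesh,crate,rod,mast,iron,hinge,grate]
Tick 9: prefer A, take quill from A; A=[-] B=[fin,knob] C=[bolt,mesh,crate,rod,mast,iron,hinge,grate,quill]

Answer: bolt mesh crate rod mast iron hinge grate quill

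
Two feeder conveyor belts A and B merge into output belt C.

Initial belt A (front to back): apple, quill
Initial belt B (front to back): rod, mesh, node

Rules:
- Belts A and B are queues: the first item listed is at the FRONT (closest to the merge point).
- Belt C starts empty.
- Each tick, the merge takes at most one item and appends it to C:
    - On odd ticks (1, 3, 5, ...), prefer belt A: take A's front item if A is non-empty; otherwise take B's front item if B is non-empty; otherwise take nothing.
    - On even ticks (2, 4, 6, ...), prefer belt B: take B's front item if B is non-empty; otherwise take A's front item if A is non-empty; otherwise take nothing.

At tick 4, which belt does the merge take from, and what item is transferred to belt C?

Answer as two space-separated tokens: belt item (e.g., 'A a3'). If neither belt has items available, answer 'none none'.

Answer: B mesh

Derivation:
Tick 1: prefer A, take apple from A; A=[quill] B=[rod,mesh,node] C=[apple]
Tick 2: prefer B, take rod from B; A=[quill] B=[mesh,node] C=[apple,rod]
Tick 3: prefer A, take quill from A; A=[-] B=[mesh,node] C=[apple,rod,quill]
Tick 4: prefer B, take mesh from B; A=[-] B=[node] C=[apple,rod,quill,mesh]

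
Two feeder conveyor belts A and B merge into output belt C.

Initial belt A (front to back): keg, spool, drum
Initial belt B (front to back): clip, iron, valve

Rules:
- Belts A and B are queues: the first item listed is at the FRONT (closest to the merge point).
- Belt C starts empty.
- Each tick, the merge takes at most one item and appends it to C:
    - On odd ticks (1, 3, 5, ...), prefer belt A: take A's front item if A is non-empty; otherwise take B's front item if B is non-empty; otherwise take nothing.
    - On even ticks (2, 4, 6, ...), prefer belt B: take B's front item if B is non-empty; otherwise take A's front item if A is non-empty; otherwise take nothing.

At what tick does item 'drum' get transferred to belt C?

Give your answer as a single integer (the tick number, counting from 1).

Tick 1: prefer A, take keg from A; A=[spool,drum] B=[clip,iron,valve] C=[keg]
Tick 2: prefer B, take clip from B; A=[spool,drum] B=[iron,valve] C=[keg,clip]
Tick 3: prefer A, take spool from A; A=[drum] B=[iron,valve] C=[keg,clip,spool]
Tick 4: prefer B, take iron from B; A=[drum] B=[valve] C=[keg,clip,spool,iron]
Tick 5: prefer A, take drum from A; A=[-] B=[valve] C=[keg,clip,spool,iron,drum]

Answer: 5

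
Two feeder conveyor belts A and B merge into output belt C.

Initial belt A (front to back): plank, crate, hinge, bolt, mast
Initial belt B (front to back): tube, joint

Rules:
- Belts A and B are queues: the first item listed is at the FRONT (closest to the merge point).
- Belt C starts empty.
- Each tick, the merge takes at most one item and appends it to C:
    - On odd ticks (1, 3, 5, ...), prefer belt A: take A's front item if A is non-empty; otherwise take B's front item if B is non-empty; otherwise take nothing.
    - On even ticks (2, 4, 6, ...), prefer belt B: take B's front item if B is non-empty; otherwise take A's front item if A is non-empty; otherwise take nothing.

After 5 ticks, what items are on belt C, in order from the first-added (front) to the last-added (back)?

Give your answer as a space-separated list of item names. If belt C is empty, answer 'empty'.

Answer: plank tube crate joint hinge

Derivation:
Tick 1: prefer A, take plank from A; A=[crate,hinge,bolt,mast] B=[tube,joint] C=[plank]
Tick 2: prefer B, take tube from B; A=[crate,hinge,bolt,mast] B=[joint] C=[plank,tube]
Tick 3: prefer A, take crate from A; A=[hinge,bolt,mast] B=[joint] C=[plank,tube,crate]
Tick 4: prefer B, take joint from B; A=[hinge,bolt,mast] B=[-] C=[plank,tube,crate,joint]
Tick 5: prefer A, take hinge from A; A=[bolt,mast] B=[-] C=[plank,tube,crate,joint,hinge]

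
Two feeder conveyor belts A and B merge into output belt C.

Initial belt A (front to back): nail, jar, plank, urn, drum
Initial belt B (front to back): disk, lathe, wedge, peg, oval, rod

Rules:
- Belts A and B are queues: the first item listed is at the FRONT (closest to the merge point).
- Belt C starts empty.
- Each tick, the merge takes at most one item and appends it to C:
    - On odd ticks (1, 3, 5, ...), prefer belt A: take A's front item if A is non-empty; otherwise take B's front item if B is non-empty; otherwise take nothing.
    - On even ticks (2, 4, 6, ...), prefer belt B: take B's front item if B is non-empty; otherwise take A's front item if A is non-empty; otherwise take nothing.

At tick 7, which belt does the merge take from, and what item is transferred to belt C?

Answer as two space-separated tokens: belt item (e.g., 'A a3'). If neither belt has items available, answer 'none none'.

Answer: A urn

Derivation:
Tick 1: prefer A, take nail from A; A=[jar,plank,urn,drum] B=[disk,lathe,wedge,peg,oval,rod] C=[nail]
Tick 2: prefer B, take disk from B; A=[jar,plank,urn,drum] B=[lathe,wedge,peg,oval,rod] C=[nail,disk]
Tick 3: prefer A, take jar from A; A=[plank,urn,drum] B=[lathe,wedge,peg,oval,rod] C=[nail,disk,jar]
Tick 4: prefer B, take lathe from B; A=[plank,urn,drum] B=[wedge,peg,oval,rod] C=[nail,disk,jar,lathe]
Tick 5: prefer A, take plank from A; A=[urn,drum] B=[wedge,peg,oval,rod] C=[nail,disk,jar,lathe,plank]
Tick 6: prefer B, take wedge from B; A=[urn,drum] B=[peg,oval,rod] C=[nail,disk,jar,lathe,plank,wedge]
Tick 7: prefer A, take urn from A; A=[drum] B=[peg,oval,rod] C=[nail,disk,jar,lathe,plank,wedge,urn]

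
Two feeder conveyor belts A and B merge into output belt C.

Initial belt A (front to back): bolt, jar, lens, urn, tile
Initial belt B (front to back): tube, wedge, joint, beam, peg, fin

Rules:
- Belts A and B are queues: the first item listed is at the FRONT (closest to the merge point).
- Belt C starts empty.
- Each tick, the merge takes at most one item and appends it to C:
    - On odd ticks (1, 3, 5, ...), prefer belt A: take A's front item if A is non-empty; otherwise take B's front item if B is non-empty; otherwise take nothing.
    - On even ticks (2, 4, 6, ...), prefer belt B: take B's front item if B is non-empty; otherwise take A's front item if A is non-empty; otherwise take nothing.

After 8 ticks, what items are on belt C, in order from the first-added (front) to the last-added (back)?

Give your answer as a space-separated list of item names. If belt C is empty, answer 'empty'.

Answer: bolt tube jar wedge lens joint urn beam

Derivation:
Tick 1: prefer A, take bolt from A; A=[jar,lens,urn,tile] B=[tube,wedge,joint,beam,peg,fin] C=[bolt]
Tick 2: prefer B, take tube from B; A=[jar,lens,urn,tile] B=[wedge,joint,beam,peg,fin] C=[bolt,tube]
Tick 3: prefer A, take jar from A; A=[lens,urn,tile] B=[wedge,joint,beam,peg,fin] C=[bolt,tube,jar]
Tick 4: prefer B, take wedge from B; A=[lens,urn,tile] B=[joint,beam,peg,fin] C=[bolt,tube,jar,wedge]
Tick 5: prefer A, take lens from A; A=[urn,tile] B=[joint,beam,peg,fin] C=[bolt,tube,jar,wedge,lens]
Tick 6: prefer B, take joint from B; A=[urn,tile] B=[beam,peg,fin] C=[bolt,tube,jar,wedge,lens,joint]
Tick 7: prefer A, take urn from A; A=[tile] B=[beam,peg,fin] C=[bolt,tube,jar,wedge,lens,joint,urn]
Tick 8: prefer B, take beam from B; A=[tile] B=[peg,fin] C=[bolt,tube,jar,wedge,lens,joint,urn,beam]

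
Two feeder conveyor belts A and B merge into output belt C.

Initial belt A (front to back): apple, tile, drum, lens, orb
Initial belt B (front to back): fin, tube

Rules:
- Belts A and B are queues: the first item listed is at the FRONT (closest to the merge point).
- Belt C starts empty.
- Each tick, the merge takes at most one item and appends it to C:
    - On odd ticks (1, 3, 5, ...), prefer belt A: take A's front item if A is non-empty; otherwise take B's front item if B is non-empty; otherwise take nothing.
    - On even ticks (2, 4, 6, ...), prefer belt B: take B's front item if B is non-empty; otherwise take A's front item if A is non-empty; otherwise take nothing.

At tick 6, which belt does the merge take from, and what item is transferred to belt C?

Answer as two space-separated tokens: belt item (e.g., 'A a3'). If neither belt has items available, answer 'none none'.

Tick 1: prefer A, take apple from A; A=[tile,drum,lens,orb] B=[fin,tube] C=[apple]
Tick 2: prefer B, take fin from B; A=[tile,drum,lens,orb] B=[tube] C=[apple,fin]
Tick 3: prefer A, take tile from A; A=[drum,lens,orb] B=[tube] C=[apple,fin,tile]
Tick 4: prefer B, take tube from B; A=[drum,lens,orb] B=[-] C=[apple,fin,tile,tube]
Tick 5: prefer A, take drum from A; A=[lens,orb] B=[-] C=[apple,fin,tile,tube,drum]
Tick 6: prefer B, take lens from A; A=[orb] B=[-] C=[apple,fin,tile,tube,drum,lens]

Answer: A lens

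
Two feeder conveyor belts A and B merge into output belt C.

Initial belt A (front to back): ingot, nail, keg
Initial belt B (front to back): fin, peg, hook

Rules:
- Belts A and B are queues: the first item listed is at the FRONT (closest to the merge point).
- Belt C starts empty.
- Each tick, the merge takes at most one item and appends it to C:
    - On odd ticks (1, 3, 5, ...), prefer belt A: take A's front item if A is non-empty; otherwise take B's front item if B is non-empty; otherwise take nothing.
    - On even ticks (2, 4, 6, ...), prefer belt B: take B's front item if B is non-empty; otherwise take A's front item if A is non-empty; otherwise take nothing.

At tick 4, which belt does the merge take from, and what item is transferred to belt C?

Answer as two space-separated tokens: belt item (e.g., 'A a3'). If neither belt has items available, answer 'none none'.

Answer: B peg

Derivation:
Tick 1: prefer A, take ingot from A; A=[nail,keg] B=[fin,peg,hook] C=[ingot]
Tick 2: prefer B, take fin from B; A=[nail,keg] B=[peg,hook] C=[ingot,fin]
Tick 3: prefer A, take nail from A; A=[keg] B=[peg,hook] C=[ingot,fin,nail]
Tick 4: prefer B, take peg from B; A=[keg] B=[hook] C=[ingot,fin,nail,peg]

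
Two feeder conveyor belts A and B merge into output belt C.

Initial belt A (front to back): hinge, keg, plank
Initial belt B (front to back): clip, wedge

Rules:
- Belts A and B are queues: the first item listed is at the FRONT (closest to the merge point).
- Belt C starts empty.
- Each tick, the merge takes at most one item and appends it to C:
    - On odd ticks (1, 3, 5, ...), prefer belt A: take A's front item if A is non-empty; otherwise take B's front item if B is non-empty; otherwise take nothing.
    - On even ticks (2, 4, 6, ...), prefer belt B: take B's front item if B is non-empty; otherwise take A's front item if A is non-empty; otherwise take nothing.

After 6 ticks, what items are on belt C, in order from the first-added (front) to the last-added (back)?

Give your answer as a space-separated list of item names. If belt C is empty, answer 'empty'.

Answer: hinge clip keg wedge plank

Derivation:
Tick 1: prefer A, take hinge from A; A=[keg,plank] B=[clip,wedge] C=[hinge]
Tick 2: prefer B, take clip from B; A=[keg,plank] B=[wedge] C=[hinge,clip]
Tick 3: prefer A, take keg from A; A=[plank] B=[wedge] C=[hinge,clip,keg]
Tick 4: prefer B, take wedge from B; A=[plank] B=[-] C=[hinge,clip,keg,wedge]
Tick 5: prefer A, take plank from A; A=[-] B=[-] C=[hinge,clip,keg,wedge,plank]
Tick 6: prefer B, both empty, nothing taken; A=[-] B=[-] C=[hinge,clip,keg,wedge,plank]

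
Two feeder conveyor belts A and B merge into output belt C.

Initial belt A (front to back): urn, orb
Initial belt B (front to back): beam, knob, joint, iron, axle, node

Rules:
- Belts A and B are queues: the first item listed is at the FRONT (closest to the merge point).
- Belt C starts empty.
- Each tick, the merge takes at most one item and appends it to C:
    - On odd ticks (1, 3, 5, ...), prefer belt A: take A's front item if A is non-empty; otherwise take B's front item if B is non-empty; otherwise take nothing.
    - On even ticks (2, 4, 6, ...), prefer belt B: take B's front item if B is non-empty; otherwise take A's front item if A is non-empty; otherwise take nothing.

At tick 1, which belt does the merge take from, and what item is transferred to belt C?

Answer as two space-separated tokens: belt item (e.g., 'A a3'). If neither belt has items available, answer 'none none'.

Tick 1: prefer A, take urn from A; A=[orb] B=[beam,knob,joint,iron,axle,node] C=[urn]

Answer: A urn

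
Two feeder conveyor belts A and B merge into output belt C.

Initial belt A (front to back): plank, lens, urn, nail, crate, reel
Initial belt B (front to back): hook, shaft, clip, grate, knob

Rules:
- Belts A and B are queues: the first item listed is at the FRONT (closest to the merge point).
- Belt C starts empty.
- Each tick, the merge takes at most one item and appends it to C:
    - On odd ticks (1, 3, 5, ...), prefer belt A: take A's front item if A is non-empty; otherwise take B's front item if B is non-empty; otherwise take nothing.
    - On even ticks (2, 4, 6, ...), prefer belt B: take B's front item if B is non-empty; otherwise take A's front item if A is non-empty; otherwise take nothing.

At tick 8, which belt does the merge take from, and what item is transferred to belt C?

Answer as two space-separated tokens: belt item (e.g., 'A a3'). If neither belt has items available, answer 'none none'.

Answer: B grate

Derivation:
Tick 1: prefer A, take plank from A; A=[lens,urn,nail,crate,reel] B=[hook,shaft,clip,grate,knob] C=[plank]
Tick 2: prefer B, take hook from B; A=[lens,urn,nail,crate,reel] B=[shaft,clip,grate,knob] C=[plank,hook]
Tick 3: prefer A, take lens from A; A=[urn,nail,crate,reel] B=[shaft,clip,grate,knob] C=[plank,hook,lens]
Tick 4: prefer B, take shaft from B; A=[urn,nail,crate,reel] B=[clip,grate,knob] C=[plank,hook,lens,shaft]
Tick 5: prefer A, take urn from A; A=[nail,crate,reel] B=[clip,grate,knob] C=[plank,hook,lens,shaft,urn]
Tick 6: prefer B, take clip from B; A=[nail,crate,reel] B=[grate,knob] C=[plank,hook,lens,shaft,urn,clip]
Tick 7: prefer A, take nail from A; A=[crate,reel] B=[grate,knob] C=[plank,hook,lens,shaft,urn,clip,nail]
Tick 8: prefer B, take grate from B; A=[crate,reel] B=[knob] C=[plank,hook,lens,shaft,urn,clip,nail,grate]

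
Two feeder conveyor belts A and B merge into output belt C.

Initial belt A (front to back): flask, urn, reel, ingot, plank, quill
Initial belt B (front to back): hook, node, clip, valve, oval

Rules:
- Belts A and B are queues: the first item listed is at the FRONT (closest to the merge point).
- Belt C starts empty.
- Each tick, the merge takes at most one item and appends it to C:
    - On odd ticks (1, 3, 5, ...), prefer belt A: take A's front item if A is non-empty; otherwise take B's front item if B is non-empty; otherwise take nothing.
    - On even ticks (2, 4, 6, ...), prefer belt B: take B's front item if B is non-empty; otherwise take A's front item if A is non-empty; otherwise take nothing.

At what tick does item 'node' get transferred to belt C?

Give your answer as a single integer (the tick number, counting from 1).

Tick 1: prefer A, take flask from A; A=[urn,reel,ingot,plank,quill] B=[hook,node,clip,valve,oval] C=[flask]
Tick 2: prefer B, take hook from B; A=[urn,reel,ingot,plank,quill] B=[node,clip,valve,oval] C=[flask,hook]
Tick 3: prefer A, take urn from A; A=[reel,ingot,plank,quill] B=[node,clip,valve,oval] C=[flask,hook,urn]
Tick 4: prefer B, take node from B; A=[reel,ingot,plank,quill] B=[clip,valve,oval] C=[flask,hook,urn,node]

Answer: 4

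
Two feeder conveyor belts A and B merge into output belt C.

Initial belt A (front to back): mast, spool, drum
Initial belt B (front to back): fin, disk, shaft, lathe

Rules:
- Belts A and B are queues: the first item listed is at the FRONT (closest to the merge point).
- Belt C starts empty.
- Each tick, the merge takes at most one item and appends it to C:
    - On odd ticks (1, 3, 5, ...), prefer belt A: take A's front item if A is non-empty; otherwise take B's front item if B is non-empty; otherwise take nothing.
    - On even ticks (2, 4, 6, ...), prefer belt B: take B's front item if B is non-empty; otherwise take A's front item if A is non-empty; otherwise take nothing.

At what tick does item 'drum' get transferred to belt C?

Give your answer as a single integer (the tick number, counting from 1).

Answer: 5

Derivation:
Tick 1: prefer A, take mast from A; A=[spool,drum] B=[fin,disk,shaft,lathe] C=[mast]
Tick 2: prefer B, take fin from B; A=[spool,drum] B=[disk,shaft,lathe] C=[mast,fin]
Tick 3: prefer A, take spool from A; A=[drum] B=[disk,shaft,lathe] C=[mast,fin,spool]
Tick 4: prefer B, take disk from B; A=[drum] B=[shaft,lathe] C=[mast,fin,spool,disk]
Tick 5: prefer A, take drum from A; A=[-] B=[shaft,lathe] C=[mast,fin,spool,disk,drum]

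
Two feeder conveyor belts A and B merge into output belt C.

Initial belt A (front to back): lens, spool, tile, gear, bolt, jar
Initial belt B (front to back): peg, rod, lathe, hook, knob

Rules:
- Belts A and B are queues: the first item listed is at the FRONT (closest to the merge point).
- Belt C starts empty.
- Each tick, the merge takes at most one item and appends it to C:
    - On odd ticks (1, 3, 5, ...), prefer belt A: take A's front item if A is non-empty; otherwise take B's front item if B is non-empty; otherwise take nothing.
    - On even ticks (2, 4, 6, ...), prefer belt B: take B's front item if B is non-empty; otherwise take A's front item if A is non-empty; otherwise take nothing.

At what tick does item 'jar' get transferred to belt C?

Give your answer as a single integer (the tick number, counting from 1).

Tick 1: prefer A, take lens from A; A=[spool,tile,gear,bolt,jar] B=[peg,rod,lathe,hook,knob] C=[lens]
Tick 2: prefer B, take peg from B; A=[spool,tile,gear,bolt,jar] B=[rod,lathe,hook,knob] C=[lens,peg]
Tick 3: prefer A, take spool from A; A=[tile,gear,bolt,jar] B=[rod,lathe,hook,knob] C=[lens,peg,spool]
Tick 4: prefer B, take rod from B; A=[tile,gear,bolt,jar] B=[lathe,hook,knob] C=[lens,peg,spool,rod]
Tick 5: prefer A, take tile from A; A=[gear,bolt,jar] B=[lathe,hook,knob] C=[lens,peg,spool,rod,tile]
Tick 6: prefer B, take lathe from B; A=[gear,bolt,jar] B=[hook,knob] C=[lens,peg,spool,rod,tile,lathe]
Tick 7: prefer A, take gear from A; A=[bolt,jar] B=[hook,knob] C=[lens,peg,spool,rod,tile,lathe,gear]
Tick 8: prefer B, take hook from B; A=[bolt,jar] B=[knob] C=[lens,peg,spool,rod,tile,lathe,gear,hook]
Tick 9: prefer A, take bolt from A; A=[jar] B=[knob] C=[lens,peg,spool,rod,tile,lathe,gear,hook,bolt]
Tick 10: prefer B, take knob from B; A=[jar] B=[-] C=[lens,peg,spool,rod,tile,lathe,gear,hook,bolt,knob]
Tick 11: prefer A, take jar from A; A=[-] B=[-] C=[lens,peg,spool,rod,tile,lathe,gear,hook,bolt,knob,jar]

Answer: 11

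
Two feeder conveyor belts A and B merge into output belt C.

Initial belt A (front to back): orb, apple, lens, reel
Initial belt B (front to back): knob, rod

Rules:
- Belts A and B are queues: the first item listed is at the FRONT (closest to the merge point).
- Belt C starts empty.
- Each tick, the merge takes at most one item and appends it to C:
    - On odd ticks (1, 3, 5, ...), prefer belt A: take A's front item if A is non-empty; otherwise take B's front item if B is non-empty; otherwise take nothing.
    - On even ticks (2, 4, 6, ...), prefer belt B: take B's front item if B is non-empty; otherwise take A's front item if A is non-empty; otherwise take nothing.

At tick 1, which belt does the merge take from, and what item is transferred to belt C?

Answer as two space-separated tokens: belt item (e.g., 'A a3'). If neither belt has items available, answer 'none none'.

Answer: A orb

Derivation:
Tick 1: prefer A, take orb from A; A=[apple,lens,reel] B=[knob,rod] C=[orb]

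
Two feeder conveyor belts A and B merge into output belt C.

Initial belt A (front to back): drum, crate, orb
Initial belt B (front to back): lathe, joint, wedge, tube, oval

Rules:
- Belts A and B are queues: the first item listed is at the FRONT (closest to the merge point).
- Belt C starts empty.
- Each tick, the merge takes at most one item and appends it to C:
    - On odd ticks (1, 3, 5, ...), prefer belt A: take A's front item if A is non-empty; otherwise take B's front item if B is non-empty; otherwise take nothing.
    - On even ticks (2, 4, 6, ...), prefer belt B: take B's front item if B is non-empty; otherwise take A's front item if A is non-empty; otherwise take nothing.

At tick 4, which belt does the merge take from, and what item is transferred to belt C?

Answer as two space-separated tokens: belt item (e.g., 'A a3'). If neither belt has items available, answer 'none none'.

Tick 1: prefer A, take drum from A; A=[crate,orb] B=[lathe,joint,wedge,tube,oval] C=[drum]
Tick 2: prefer B, take lathe from B; A=[crate,orb] B=[joint,wedge,tube,oval] C=[drum,lathe]
Tick 3: prefer A, take crate from A; A=[orb] B=[joint,wedge,tube,oval] C=[drum,lathe,crate]
Tick 4: prefer B, take joint from B; A=[orb] B=[wedge,tube,oval] C=[drum,lathe,crate,joint]

Answer: B joint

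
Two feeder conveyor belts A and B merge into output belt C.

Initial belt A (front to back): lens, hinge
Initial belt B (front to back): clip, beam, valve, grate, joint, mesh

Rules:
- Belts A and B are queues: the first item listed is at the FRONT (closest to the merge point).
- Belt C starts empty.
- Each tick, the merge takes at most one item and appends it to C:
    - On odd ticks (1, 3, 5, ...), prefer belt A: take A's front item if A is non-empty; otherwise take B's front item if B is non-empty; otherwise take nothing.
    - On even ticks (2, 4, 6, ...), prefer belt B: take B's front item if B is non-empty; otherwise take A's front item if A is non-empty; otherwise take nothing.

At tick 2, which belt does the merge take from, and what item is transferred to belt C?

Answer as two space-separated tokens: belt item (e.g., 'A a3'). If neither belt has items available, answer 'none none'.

Tick 1: prefer A, take lens from A; A=[hinge] B=[clip,beam,valve,grate,joint,mesh] C=[lens]
Tick 2: prefer B, take clip from B; A=[hinge] B=[beam,valve,grate,joint,mesh] C=[lens,clip]

Answer: B clip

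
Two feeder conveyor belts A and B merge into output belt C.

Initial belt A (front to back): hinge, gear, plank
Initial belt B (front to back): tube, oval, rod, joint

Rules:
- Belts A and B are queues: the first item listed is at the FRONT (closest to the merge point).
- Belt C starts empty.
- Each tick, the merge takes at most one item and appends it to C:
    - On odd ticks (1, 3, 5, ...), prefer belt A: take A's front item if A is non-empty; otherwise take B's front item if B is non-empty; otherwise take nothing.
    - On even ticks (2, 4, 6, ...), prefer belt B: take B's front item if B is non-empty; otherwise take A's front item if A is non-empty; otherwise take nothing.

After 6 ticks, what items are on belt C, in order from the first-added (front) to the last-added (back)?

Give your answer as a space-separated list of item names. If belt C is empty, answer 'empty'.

Tick 1: prefer A, take hinge from A; A=[gear,plank] B=[tube,oval,rod,joint] C=[hinge]
Tick 2: prefer B, take tube from B; A=[gear,plank] B=[oval,rod,joint] C=[hinge,tube]
Tick 3: prefer A, take gear from A; A=[plank] B=[oval,rod,joint] C=[hinge,tube,gear]
Tick 4: prefer B, take oval from B; A=[plank] B=[rod,joint] C=[hinge,tube,gear,oval]
Tick 5: prefer A, take plank from A; A=[-] B=[rod,joint] C=[hinge,tube,gear,oval,plank]
Tick 6: prefer B, take rod from B; A=[-] B=[joint] C=[hinge,tube,gear,oval,plank,rod]

Answer: hinge tube gear oval plank rod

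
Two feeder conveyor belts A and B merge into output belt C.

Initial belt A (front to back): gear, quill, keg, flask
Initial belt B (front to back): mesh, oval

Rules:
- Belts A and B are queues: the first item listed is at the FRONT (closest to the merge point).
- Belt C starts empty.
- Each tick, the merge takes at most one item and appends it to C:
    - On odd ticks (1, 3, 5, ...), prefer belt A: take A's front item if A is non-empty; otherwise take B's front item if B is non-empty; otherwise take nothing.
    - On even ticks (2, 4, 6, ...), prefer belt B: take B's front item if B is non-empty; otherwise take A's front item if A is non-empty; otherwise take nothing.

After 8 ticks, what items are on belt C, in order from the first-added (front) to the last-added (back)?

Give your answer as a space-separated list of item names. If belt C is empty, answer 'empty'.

Tick 1: prefer A, take gear from A; A=[quill,keg,flask] B=[mesh,oval] C=[gear]
Tick 2: prefer B, take mesh from B; A=[quill,keg,flask] B=[oval] C=[gear,mesh]
Tick 3: prefer A, take quill from A; A=[keg,flask] B=[oval] C=[gear,mesh,quill]
Tick 4: prefer B, take oval from B; A=[keg,flask] B=[-] C=[gear,mesh,quill,oval]
Tick 5: prefer A, take keg from A; A=[flask] B=[-] C=[gear,mesh,quill,oval,keg]
Tick 6: prefer B, take flask from A; A=[-] B=[-] C=[gear,mesh,quill,oval,keg,flask]
Tick 7: prefer A, both empty, nothing taken; A=[-] B=[-] C=[gear,mesh,quill,oval,keg,flask]
Tick 8: prefer B, both empty, nothing taken; A=[-] B=[-] C=[gear,mesh,quill,oval,keg,flask]

Answer: gear mesh quill oval keg flask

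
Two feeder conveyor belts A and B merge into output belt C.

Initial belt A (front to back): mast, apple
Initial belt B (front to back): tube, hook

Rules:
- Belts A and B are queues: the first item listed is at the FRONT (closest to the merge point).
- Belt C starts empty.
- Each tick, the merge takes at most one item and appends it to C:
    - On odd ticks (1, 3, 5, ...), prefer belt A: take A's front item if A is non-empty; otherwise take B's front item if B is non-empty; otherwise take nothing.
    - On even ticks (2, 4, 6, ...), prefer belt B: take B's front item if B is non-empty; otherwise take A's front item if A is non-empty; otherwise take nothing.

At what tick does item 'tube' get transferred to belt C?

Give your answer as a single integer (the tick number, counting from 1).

Tick 1: prefer A, take mast from A; A=[apple] B=[tube,hook] C=[mast]
Tick 2: prefer B, take tube from B; A=[apple] B=[hook] C=[mast,tube]

Answer: 2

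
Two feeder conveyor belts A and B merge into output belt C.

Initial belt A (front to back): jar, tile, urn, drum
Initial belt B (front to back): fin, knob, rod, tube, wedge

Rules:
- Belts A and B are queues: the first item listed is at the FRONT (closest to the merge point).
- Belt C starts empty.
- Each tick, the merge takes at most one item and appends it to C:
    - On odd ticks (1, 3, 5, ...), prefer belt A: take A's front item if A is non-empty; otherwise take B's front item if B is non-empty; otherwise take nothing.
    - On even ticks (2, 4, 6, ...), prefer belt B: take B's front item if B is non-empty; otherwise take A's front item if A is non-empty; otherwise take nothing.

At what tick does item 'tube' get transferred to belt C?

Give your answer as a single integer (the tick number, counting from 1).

Tick 1: prefer A, take jar from A; A=[tile,urn,drum] B=[fin,knob,rod,tube,wedge] C=[jar]
Tick 2: prefer B, take fin from B; A=[tile,urn,drum] B=[knob,rod,tube,wedge] C=[jar,fin]
Tick 3: prefer A, take tile from A; A=[urn,drum] B=[knob,rod,tube,wedge] C=[jar,fin,tile]
Tick 4: prefer B, take knob from B; A=[urn,drum] B=[rod,tube,wedge] C=[jar,fin,tile,knob]
Tick 5: prefer A, take urn from A; A=[drum] B=[rod,tube,wedge] C=[jar,fin,tile,knob,urn]
Tick 6: prefer B, take rod from B; A=[drum] B=[tube,wedge] C=[jar,fin,tile,knob,urn,rod]
Tick 7: prefer A, take drum from A; A=[-] B=[tube,wedge] C=[jar,fin,tile,knob,urn,rod,drum]
Tick 8: prefer B, take tube from B; A=[-] B=[wedge] C=[jar,fin,tile,knob,urn,rod,drum,tube]

Answer: 8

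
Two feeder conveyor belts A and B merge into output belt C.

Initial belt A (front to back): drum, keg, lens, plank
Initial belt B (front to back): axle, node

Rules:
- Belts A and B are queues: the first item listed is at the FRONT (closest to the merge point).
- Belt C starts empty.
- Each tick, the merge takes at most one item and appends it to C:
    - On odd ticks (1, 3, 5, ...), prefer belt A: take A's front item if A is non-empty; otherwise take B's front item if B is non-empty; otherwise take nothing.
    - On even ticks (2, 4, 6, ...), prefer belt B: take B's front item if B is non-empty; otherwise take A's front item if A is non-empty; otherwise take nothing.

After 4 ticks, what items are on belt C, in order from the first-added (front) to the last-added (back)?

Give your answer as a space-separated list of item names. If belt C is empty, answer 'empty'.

Tick 1: prefer A, take drum from A; A=[keg,lens,plank] B=[axle,node] C=[drum]
Tick 2: prefer B, take axle from B; A=[keg,lens,plank] B=[node] C=[drum,axle]
Tick 3: prefer A, take keg from A; A=[lens,plank] B=[node] C=[drum,axle,keg]
Tick 4: prefer B, take node from B; A=[lens,plank] B=[-] C=[drum,axle,keg,node]

Answer: drum axle keg node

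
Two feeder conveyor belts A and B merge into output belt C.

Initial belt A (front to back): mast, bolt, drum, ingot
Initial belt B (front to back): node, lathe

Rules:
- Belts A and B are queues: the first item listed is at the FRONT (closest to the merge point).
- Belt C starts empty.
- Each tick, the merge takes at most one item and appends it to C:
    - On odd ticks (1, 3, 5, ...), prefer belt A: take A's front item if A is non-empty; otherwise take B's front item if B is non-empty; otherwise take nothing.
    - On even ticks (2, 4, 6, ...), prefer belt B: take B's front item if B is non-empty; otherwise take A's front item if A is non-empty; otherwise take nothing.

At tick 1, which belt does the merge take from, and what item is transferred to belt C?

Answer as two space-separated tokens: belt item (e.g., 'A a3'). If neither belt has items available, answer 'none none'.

Answer: A mast

Derivation:
Tick 1: prefer A, take mast from A; A=[bolt,drum,ingot] B=[node,lathe] C=[mast]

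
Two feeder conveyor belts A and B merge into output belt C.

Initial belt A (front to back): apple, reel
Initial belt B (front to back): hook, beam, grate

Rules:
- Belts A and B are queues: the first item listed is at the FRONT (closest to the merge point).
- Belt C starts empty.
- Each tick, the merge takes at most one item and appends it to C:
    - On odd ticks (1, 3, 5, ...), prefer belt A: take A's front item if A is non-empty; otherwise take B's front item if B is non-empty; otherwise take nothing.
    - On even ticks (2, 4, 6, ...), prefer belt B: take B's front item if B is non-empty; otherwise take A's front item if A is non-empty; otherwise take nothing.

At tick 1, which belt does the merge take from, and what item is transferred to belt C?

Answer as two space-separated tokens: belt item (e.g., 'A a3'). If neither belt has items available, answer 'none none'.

Answer: A apple

Derivation:
Tick 1: prefer A, take apple from A; A=[reel] B=[hook,beam,grate] C=[apple]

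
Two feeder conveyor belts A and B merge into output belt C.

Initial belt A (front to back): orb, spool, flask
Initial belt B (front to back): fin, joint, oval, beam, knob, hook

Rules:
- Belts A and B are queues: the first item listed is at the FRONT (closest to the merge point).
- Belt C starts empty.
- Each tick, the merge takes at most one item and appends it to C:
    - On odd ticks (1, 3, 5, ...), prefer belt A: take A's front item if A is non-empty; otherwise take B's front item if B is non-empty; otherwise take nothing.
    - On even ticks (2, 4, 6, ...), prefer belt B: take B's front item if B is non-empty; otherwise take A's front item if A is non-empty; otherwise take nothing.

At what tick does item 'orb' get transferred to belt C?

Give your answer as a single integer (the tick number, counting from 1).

Answer: 1

Derivation:
Tick 1: prefer A, take orb from A; A=[spool,flask] B=[fin,joint,oval,beam,knob,hook] C=[orb]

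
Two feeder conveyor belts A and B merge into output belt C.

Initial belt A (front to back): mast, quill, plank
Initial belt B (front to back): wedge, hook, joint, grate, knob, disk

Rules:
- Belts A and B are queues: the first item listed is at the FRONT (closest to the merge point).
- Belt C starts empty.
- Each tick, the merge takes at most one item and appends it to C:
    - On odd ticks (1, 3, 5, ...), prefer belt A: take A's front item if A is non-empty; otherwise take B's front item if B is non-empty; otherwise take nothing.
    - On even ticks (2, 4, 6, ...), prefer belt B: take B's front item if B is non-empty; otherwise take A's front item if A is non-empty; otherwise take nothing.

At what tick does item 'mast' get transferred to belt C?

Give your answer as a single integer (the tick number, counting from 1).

Tick 1: prefer A, take mast from A; A=[quill,plank] B=[wedge,hook,joint,grate,knob,disk] C=[mast]

Answer: 1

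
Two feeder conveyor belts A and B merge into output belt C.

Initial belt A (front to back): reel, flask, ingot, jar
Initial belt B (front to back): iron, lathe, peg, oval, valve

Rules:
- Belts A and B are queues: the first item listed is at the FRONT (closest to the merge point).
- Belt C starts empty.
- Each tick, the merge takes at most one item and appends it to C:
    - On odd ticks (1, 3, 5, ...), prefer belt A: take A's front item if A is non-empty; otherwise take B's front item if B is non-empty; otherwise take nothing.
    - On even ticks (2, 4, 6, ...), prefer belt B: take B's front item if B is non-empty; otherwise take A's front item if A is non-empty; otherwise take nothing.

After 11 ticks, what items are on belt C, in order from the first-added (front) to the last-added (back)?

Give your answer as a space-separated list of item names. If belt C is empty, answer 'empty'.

Tick 1: prefer A, take reel from A; A=[flask,ingot,jar] B=[iron,lathe,peg,oval,valve] C=[reel]
Tick 2: prefer B, take iron from B; A=[flask,ingot,jar] B=[lathe,peg,oval,valve] C=[reel,iron]
Tick 3: prefer A, take flask from A; A=[ingot,jar] B=[lathe,peg,oval,valve] C=[reel,iron,flask]
Tick 4: prefer B, take lathe from B; A=[ingot,jar] B=[peg,oval,valve] C=[reel,iron,flask,lathe]
Tick 5: prefer A, take ingot from A; A=[jar] B=[peg,oval,valve] C=[reel,iron,flask,lathe,ingot]
Tick 6: prefer B, take peg from B; A=[jar] B=[oval,valve] C=[reel,iron,flask,lathe,ingot,peg]
Tick 7: prefer A, take jar from A; A=[-] B=[oval,valve] C=[reel,iron,flask,lathe,ingot,peg,jar]
Tick 8: prefer B, take oval from B; A=[-] B=[valve] C=[reel,iron,flask,lathe,ingot,peg,jar,oval]
Tick 9: prefer A, take valve from B; A=[-] B=[-] C=[reel,iron,flask,lathe,ingot,peg,jar,oval,valve]
Tick 10: prefer B, both empty, nothing taken; A=[-] B=[-] C=[reel,iron,flask,lathe,ingot,peg,jar,oval,valve]
Tick 11: prefer A, both empty, nothing taken; A=[-] B=[-] C=[reel,iron,flask,lathe,ingot,peg,jar,oval,valve]

Answer: reel iron flask lathe ingot peg jar oval valve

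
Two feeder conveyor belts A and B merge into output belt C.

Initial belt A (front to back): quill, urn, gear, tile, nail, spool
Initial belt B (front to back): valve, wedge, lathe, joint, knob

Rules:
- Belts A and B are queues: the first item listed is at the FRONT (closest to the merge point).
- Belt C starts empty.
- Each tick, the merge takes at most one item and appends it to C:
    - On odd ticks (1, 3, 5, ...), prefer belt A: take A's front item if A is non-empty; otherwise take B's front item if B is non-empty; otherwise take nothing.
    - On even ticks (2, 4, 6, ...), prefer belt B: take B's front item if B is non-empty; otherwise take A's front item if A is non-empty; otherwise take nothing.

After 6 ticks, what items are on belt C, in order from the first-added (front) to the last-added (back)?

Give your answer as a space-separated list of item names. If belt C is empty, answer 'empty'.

Tick 1: prefer A, take quill from A; A=[urn,gear,tile,nail,spool] B=[valve,wedge,lathe,joint,knob] C=[quill]
Tick 2: prefer B, take valve from B; A=[urn,gear,tile,nail,spool] B=[wedge,lathe,joint,knob] C=[quill,valve]
Tick 3: prefer A, take urn from A; A=[gear,tile,nail,spool] B=[wedge,lathe,joint,knob] C=[quill,valve,urn]
Tick 4: prefer B, take wedge from B; A=[gear,tile,nail,spool] B=[lathe,joint,knob] C=[quill,valve,urn,wedge]
Tick 5: prefer A, take gear from A; A=[tile,nail,spool] B=[lathe,joint,knob] C=[quill,valve,urn,wedge,gear]
Tick 6: prefer B, take lathe from B; A=[tile,nail,spool] B=[joint,knob] C=[quill,valve,urn,wedge,gear,lathe]

Answer: quill valve urn wedge gear lathe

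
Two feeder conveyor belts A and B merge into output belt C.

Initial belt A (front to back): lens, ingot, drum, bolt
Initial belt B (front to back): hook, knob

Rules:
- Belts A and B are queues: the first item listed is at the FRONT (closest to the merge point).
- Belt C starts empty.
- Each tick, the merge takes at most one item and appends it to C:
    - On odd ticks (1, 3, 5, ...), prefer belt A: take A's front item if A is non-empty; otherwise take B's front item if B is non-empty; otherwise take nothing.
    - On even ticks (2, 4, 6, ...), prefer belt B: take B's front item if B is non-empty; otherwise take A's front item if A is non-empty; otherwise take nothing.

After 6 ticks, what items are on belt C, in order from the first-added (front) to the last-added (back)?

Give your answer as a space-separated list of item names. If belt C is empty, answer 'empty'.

Answer: lens hook ingot knob drum bolt

Derivation:
Tick 1: prefer A, take lens from A; A=[ingot,drum,bolt] B=[hook,knob] C=[lens]
Tick 2: prefer B, take hook from B; A=[ingot,drum,bolt] B=[knob] C=[lens,hook]
Tick 3: prefer A, take ingot from A; A=[drum,bolt] B=[knob] C=[lens,hook,ingot]
Tick 4: prefer B, take knob from B; A=[drum,bolt] B=[-] C=[lens,hook,ingot,knob]
Tick 5: prefer A, take drum from A; A=[bolt] B=[-] C=[lens,hook,ingot,knob,drum]
Tick 6: prefer B, take bolt from A; A=[-] B=[-] C=[lens,hook,ingot,knob,drum,bolt]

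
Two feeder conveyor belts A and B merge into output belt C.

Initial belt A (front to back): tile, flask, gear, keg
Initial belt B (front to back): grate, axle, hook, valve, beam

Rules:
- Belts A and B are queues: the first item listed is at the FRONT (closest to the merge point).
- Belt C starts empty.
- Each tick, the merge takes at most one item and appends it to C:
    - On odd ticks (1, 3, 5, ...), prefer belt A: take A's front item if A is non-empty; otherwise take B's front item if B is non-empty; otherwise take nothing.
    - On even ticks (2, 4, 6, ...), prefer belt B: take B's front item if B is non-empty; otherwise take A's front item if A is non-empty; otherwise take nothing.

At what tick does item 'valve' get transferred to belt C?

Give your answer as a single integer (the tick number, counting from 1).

Tick 1: prefer A, take tile from A; A=[flask,gear,keg] B=[grate,axle,hook,valve,beam] C=[tile]
Tick 2: prefer B, take grate from B; A=[flask,gear,keg] B=[axle,hook,valve,beam] C=[tile,grate]
Tick 3: prefer A, take flask from A; A=[gear,keg] B=[axle,hook,valve,beam] C=[tile,grate,flask]
Tick 4: prefer B, take axle from B; A=[gear,keg] B=[hook,valve,beam] C=[tile,grate,flask,axle]
Tick 5: prefer A, take gear from A; A=[keg] B=[hook,valve,beam] C=[tile,grate,flask,axle,gear]
Tick 6: prefer B, take hook from B; A=[keg] B=[valve,beam] C=[tile,grate,flask,axle,gear,hook]
Tick 7: prefer A, take keg from A; A=[-] B=[valve,beam] C=[tile,grate,flask,axle,gear,hook,keg]
Tick 8: prefer B, take valve from B; A=[-] B=[beam] C=[tile,grate,flask,axle,gear,hook,keg,valve]

Answer: 8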